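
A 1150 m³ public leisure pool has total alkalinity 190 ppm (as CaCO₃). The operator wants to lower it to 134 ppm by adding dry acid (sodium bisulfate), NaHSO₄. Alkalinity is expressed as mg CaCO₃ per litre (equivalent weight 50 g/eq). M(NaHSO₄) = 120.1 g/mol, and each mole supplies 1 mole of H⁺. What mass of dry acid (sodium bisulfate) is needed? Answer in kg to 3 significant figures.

155 kg

Volume: 1150 m³ = 1,150,000 L.
Alkalinity to neutralize: (190 − 134) = 56 mg/L as CaCO₃ × 1,150,000 L = 64,400 g as CaCO₃.
Equivalents of H⁺ required: 64,400 ÷ 50 g/eq = 1288 eq = 1288 mol NaHSO₄.
Mass of NaHSO₄: 1288 × 120.1 = 154,700 g.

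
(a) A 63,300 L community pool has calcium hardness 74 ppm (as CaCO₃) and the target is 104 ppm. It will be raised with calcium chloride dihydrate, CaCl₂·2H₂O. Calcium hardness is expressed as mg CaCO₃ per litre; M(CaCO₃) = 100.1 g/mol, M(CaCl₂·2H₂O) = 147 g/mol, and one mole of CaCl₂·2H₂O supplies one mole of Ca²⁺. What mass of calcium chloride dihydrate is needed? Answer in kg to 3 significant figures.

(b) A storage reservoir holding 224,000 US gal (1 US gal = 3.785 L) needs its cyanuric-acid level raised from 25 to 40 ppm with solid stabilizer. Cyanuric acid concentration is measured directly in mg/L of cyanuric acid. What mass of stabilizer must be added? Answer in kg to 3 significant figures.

(a) Hardness to add: (104 − 74) = 30 mg/L as CaCO₃ × 63,300 L = 1899 g as CaCO₃.
(a) Moles of Ca²⁺ (1 mol Ca²⁺ ≡ 1 mol CaCO₃): 1899 / 100.1 g/mol = 18.97 mol.
(a) Mass of CaCl₂·2H₂O: 18.97 × 147 = 2789 g.

(b) Volume: 224,000 US gal × 3.785 L/gal = 847,840 L.
(b) CYA to add: (40 − 25) = 15 mg/L × 847,840 L = 12,720 g cyanuric acid.

(a) 2.79 kg; (b) 12.7 kg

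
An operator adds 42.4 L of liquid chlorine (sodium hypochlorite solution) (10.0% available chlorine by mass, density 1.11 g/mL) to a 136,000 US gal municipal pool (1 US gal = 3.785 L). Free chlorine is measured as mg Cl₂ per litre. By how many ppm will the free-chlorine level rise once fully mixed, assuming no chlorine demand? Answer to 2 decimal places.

Volume: 136,000 US gal × 3.785 L/gal = 514,760 L.
Mass of solution: 42.4 L × 1000 mL/L × 1.11 g/mL = 47,060 g.
Available chlorine delivered: 47,060 g × 0.1 = 4706 g as Cl₂.
Concentration rise: 4706 g / 514,760 L = 9.143 mg/L = 9.14 ppm.

9.14 ppm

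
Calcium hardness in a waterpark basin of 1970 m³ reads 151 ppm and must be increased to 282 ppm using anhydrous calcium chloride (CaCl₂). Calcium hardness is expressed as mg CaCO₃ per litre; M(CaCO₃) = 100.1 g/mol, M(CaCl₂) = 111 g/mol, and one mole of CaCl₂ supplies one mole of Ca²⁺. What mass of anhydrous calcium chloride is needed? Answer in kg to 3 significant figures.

286 kg

Volume: 1970 m³ = 1,970,000 L.
Hardness to add: (282 − 151) = 131 mg/L as CaCO₃ × 1,970,000 L = 258,100 g as CaCO₃.
Moles of Ca²⁺ (1 mol Ca²⁺ ≡ 1 mol CaCO₃): 258,100 / 100.1 g/mol = 2578 mol.
Mass of CaCl₂: 2578 × 111 = 286,200 g.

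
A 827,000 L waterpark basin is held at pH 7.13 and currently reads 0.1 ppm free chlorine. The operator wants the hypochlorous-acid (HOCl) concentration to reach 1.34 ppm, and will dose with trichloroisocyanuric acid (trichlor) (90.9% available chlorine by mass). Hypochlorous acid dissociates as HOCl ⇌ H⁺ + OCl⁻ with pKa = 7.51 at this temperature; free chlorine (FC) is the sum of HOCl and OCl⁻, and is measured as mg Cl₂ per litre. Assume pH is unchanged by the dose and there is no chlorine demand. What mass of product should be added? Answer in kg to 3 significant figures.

[OCl⁻]/[HOCl] = 10^(pH − pKa) = 10^(7.13 − 7.51) = 0.4169; fraction as HOCl = 1/(1 + 0.4169) = 0.7058.
Free chlorine required for 1.34 ppm HOCl: 1.34 / 0.7058 = 1.899 ppm.
FC to add: 1.899 − 0.1 = 1.799 mg/L as Cl₂.
Cl₂ equivalent: 1.799 mg/L × 827,000 L = 1487 g.
Product at 90.9% available Cl: 1487 / 0.909 = 1636 g.

1.64 kg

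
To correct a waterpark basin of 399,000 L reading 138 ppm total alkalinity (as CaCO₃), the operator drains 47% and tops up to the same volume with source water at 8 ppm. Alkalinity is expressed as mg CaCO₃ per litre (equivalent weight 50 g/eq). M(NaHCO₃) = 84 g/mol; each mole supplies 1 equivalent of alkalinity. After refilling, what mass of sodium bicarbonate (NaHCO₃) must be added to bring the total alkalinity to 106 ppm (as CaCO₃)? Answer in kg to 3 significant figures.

After draining 47% and refilling: 138 × 0.53 + 8 × 0.47 = 76.9 ppm.
Deficit to target: 106 − 76.9 = 29.1 mg/L.
As CaCO₃: 29.1 mg/L × 399,000 L = 11,610 g; ÷ 50 g/eq ÷ 1 = 232.2 mol NaHCO₃.
Mass: 232.2 × 84 = 19,510 g.

19.5 kg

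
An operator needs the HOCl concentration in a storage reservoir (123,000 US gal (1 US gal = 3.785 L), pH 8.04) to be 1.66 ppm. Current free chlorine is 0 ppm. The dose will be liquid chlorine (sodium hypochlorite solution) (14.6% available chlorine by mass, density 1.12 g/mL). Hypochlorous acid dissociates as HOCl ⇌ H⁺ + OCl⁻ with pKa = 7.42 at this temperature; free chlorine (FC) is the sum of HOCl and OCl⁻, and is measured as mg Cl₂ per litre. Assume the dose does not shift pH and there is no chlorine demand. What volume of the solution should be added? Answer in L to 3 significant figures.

24.4 L

Volume: 123,000 US gal × 3.785 L/gal = 465,555 L.
[OCl⁻]/[HOCl] = 10^(pH − pKa) = 10^(8.04 − 7.42) = 4.169; fraction as HOCl = 1/(1 + 4.169) = 0.1935.
Free chlorine required for 1.66 ppm HOCl: 1.66 / 0.1935 = 8.58 ppm.
FC to add: 8.58 − 0 = 8.58 mg/L as Cl₂.
Cl₂ equivalent: 8.58 mg/L × 465,555 L = 3994 g.
Product at 14.6% available Cl: 3994 / 0.146 = 27,360 g.
Volume: 27,360 g ÷ 1.12 g/mL = 24,430 mL.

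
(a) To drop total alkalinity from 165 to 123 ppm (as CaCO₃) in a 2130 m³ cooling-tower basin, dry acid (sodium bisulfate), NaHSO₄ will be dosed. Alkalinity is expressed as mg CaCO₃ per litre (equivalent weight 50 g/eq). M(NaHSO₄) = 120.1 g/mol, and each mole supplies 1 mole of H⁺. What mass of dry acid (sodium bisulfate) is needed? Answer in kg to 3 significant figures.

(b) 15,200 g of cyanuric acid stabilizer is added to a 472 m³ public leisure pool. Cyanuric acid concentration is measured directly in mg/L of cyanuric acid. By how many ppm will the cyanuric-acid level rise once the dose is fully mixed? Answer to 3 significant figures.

(a) 215 kg; (b) 32.2 ppm

(a) Volume: 2130 m³ = 2,130,000 L.
(a) Alkalinity to neutralize: (165 − 123) = 42 mg/L as CaCO₃ × 2,130,000 L = 89,460 g as CaCO₃.
(a) Equivalents of H⁺ required: 89,460 ÷ 50 g/eq = 1789 eq = 1789 mol NaHSO₄.
(a) Mass of NaHSO₄: 1789 × 120.1 = 214,900 g.

(b) Volume: 472 m³ = 472,000 L.
(b) Rise: 15,200 g / 472,000 L × 1000 = 32.2 mg/L.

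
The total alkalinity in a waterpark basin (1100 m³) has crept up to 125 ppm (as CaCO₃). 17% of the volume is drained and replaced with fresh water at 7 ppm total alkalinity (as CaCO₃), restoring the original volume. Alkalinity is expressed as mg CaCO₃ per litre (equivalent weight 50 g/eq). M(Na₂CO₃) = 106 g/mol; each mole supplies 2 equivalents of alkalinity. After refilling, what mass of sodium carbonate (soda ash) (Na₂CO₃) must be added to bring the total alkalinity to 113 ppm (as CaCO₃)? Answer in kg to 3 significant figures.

9.40 kg

Volume: 1100 m³ = 1,100,000 L.
After draining 17% and refilling: 125 × 0.83 + 7 × 0.17 = 104.94 ppm.
Deficit to target: 113 − 104.94 = 8.06 mg/L.
As CaCO₃: 8.06 mg/L × 1,100,000 L = 8866 g; ÷ 50 g/eq ÷ 2 = 88.66 mol Na₂CO₃.
Mass: 88.66 × 106 = 9398 g.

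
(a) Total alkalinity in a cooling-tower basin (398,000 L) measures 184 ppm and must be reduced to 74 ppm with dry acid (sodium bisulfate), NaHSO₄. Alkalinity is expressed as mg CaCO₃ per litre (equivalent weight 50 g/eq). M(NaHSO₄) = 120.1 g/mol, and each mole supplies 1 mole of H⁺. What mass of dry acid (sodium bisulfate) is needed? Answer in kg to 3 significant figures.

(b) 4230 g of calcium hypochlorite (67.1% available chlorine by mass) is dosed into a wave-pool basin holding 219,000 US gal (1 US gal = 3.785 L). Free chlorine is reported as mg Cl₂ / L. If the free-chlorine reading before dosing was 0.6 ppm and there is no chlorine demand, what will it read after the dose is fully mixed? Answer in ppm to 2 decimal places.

(a) Alkalinity to neutralize: (184 − 74) = 110 mg/L as CaCO₃ × 398,000 L = 43,780 g as CaCO₃.
(a) Equivalents of H⁺ required: 43,780 ÷ 50 g/eq = 875.6 eq = 875.6 mol NaHSO₄.
(a) Mass of NaHSO₄: 875.6 × 120.1 = 105,200 g.

(b) Volume: 219,000 US gal × 3.785 L/gal = 828,915 L.
(b) Available chlorine delivered: 4230 g × 0.671 = 2838 g as Cl₂.
(b) Concentration rise: 2838 g / 828,915 L = 3.424 mg/L = 3.42 ppm.
(b) Final FC: 0.6 + 3.42 = 4.02 ppm.

(a) 105 kg; (b) 4.02 ppm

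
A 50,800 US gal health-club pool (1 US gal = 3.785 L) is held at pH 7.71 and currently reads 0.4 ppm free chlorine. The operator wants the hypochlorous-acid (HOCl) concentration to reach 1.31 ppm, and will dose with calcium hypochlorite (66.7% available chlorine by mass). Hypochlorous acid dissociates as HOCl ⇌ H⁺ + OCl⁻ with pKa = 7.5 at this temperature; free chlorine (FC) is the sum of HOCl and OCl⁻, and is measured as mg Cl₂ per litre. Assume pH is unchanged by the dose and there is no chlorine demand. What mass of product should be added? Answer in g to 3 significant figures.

875 g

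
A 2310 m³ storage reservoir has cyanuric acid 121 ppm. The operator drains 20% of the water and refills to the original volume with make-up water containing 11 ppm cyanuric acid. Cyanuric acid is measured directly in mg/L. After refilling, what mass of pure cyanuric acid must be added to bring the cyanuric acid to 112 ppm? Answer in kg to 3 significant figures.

30.0 kg

Volume: 2310 m³ = 2,310,000 L.
After draining 20% and refilling: 121 × 0.80 + 11 × 0.20 = 99 ppm.
Deficit to target: 112 − 99 = 13 mg/L.
Mass: 13 mg/L × 2,310,000 L = 30,030 g cyanuric acid.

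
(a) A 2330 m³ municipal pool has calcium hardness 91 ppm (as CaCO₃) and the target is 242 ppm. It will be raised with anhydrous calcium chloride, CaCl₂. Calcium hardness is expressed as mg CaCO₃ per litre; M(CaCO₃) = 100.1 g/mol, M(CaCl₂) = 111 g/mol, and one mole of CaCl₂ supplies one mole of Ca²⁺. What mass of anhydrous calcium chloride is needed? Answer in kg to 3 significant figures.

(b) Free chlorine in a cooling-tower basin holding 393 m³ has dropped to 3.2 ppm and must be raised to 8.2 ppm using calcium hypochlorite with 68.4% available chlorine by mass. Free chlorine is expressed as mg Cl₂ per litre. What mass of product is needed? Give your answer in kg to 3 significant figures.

(a) 390 kg; (b) 2.87 kg

(a) Volume: 2330 m³ = 2,330,000 L.
(a) Hardness to add: (242 − 91) = 151 mg/L as CaCO₃ × 2,330,000 L = 351,800 g as CaCO₃.
(a) Moles of Ca²⁺ (1 mol Ca²⁺ ≡ 1 mol CaCO₃): 351,800 / 100.1 g/mol = 3515 mol.
(a) Mass of CaCl₂: 3515 × 111 = 390,100 g.

(b) Volume: 393 m³ = 393,000 L.
(b) Chlorine deficit: 8.2 − 3.2 = 5 ppm = 5 mg/L as Cl₂.
(b) Cl₂ equivalent needed: 5 mg/L × 393,000 L = 1,965,000 mg = 1965 g.
(b) Product at 68.4% available chlorine: 1965 / 0.684 = 2873 g.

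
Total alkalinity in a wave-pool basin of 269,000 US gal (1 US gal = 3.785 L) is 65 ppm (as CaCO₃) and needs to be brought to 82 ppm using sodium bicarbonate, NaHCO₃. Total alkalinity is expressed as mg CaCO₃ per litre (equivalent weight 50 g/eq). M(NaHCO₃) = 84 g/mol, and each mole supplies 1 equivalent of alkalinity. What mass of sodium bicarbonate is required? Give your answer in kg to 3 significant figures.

Volume: 269,000 US gal × 3.785 L/gal = 1,018,165 L.
Alkalinity to add: (82 − 65) = 17 mg/L as CaCO₃ × 1,018,165 L = 17,310 g as CaCO₃.
Equivalents: 17,310 g ÷ 50 g/eq = 346.2 eq.
NaHCO₃ supplies 1 eq per mole → 346.2 mol.
Mass: 346.2 mol × 84 g/mol = 29,080 g.

29.1 kg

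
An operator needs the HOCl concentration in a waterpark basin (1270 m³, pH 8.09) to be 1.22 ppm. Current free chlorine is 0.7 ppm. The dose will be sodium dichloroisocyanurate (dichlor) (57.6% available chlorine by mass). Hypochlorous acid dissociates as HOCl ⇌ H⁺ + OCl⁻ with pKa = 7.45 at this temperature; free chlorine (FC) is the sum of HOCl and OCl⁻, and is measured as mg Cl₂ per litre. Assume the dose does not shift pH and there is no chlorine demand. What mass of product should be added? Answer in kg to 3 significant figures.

Volume: 1270 m³ = 1,270,000 L.
[OCl⁻]/[HOCl] = 10^(pH − pKa) = 10^(8.09 − 7.45) = 4.365; fraction as HOCl = 1/(1 + 4.365) = 0.1864.
Free chlorine required for 1.22 ppm HOCl: 1.22 / 0.1864 = 6.545 ppm.
FC to add: 6.545 − 0.7 = 5.845 mg/L as Cl₂.
Cl₂ equivalent: 5.845 mg/L × 1,270,000 L = 7424 g.
Product at 57.6% available Cl: 7424 / 0.576 = 12,890 g.

12.9 kg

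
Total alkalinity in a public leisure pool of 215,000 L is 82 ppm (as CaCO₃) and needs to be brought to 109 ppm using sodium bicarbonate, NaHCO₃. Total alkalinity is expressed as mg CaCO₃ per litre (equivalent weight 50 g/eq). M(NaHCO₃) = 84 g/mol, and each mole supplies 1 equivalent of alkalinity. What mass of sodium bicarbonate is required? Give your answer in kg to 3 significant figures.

Alkalinity to add: (109 − 82) = 27 mg/L as CaCO₃ × 215,000 L = 5805 g as CaCO₃.
Equivalents: 5805 g ÷ 50 g/eq = 116.1 eq.
NaHCO₃ supplies 1 eq per mole → 116.1 mol.
Mass: 116.1 mol × 84 g/mol = 9752 g.

9.75 kg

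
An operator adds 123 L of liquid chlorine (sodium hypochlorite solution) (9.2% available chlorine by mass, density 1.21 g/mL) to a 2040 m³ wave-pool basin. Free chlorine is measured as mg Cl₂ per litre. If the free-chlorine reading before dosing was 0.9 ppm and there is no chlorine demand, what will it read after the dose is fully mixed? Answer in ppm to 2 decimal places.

Volume: 2040 m³ = 2,040,000 L.
Mass of solution: 123 L × 1000 mL/L × 1.21 g/mL = 148,800 g.
Available chlorine delivered: 148,800 g × 0.092 = 13,690 g as Cl₂.
Concentration rise: 13,690 g / 2,040,000 L = 6.712 mg/L = 6.71 ppm.
Final FC: 0.9 + 6.71 = 7.61 ppm.

7.61 ppm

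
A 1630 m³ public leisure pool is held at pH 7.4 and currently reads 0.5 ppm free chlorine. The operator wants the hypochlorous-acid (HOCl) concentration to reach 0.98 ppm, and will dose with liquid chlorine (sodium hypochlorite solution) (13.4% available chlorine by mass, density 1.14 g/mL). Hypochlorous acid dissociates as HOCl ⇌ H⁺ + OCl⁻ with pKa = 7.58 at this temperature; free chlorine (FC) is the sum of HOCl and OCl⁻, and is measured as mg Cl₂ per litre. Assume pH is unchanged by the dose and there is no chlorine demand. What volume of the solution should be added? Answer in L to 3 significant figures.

Volume: 1630 m³ = 1,630,000 L.
[OCl⁻]/[HOCl] = 10^(pH − pKa) = 10^(7.4 − 7.58) = 0.6607; fraction as HOCl = 1/(1 + 0.6607) = 0.6022.
Free chlorine required for 0.98 ppm HOCl: 0.98 / 0.6022 = 1.627 ppm.
FC to add: 1.627 − 0.5 = 1.127 mg/L as Cl₂.
Cl₂ equivalent: 1.127 mg/L × 1,630,000 L = 1838 g.
Product at 13.4% available Cl: 1838 / 0.134 = 13,710 g.
Volume: 13,710 g ÷ 1.14 g/mL = 12,030 mL.

12.0 L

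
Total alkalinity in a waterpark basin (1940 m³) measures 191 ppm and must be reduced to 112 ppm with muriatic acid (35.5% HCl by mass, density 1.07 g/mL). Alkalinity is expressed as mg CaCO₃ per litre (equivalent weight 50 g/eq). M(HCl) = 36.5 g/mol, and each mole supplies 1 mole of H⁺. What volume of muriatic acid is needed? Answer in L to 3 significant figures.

295 L

Volume: 1940 m³ = 1,940,000 L.
Alkalinity to neutralize: (191 − 112) = 79 mg/L as CaCO₃ × 1,940,000 L = 153,300 g as CaCO₃.
Equivalents of H⁺ required: 153,300 ÷ 50 g/eq = 3065 eq = 3065 mol HCl.
Mass of HCl: 3065 × 36.5 = 111,900 g.
Mass of 35.5% solution: 111,900 / 0.355 = 315,200 g.
Volume: 315,200 g ÷ 1.07 g/mL = 294,500 mL.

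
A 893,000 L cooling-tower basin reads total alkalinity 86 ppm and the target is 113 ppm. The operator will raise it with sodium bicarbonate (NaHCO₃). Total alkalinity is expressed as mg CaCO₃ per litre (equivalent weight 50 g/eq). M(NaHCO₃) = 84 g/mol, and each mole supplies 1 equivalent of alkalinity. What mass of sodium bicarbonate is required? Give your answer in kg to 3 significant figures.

40.5 kg

Alkalinity to add: (113 − 86) = 27 mg/L as CaCO₃ × 893,000 L = 24,110 g as CaCO₃.
Equivalents: 24,110 g ÷ 50 g/eq = 482.2 eq.
NaHCO₃ supplies 1 eq per mole → 482.2 mol.
Mass: 482.2 mol × 84 g/mol = 40,510 g.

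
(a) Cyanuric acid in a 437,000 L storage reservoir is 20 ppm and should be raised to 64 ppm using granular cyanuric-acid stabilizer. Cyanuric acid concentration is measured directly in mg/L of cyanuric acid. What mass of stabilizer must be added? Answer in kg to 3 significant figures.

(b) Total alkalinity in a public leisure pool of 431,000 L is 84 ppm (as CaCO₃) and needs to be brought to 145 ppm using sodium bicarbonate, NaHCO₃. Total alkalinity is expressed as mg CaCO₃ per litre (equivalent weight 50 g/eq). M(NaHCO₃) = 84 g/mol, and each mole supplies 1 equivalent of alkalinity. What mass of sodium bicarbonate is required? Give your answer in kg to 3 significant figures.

(a) 19.2 kg; (b) 44.2 kg

(a) CYA to add: (64 − 20) = 44 mg/L × 437,000 L = 19,230 g cyanuric acid.

(b) Alkalinity to add: (145 − 84) = 61 mg/L as CaCO₃ × 431,000 L = 26,290 g as CaCO₃.
(b) Equivalents: 26,290 g ÷ 50 g/eq = 525.8 eq.
(b) NaHCO₃ supplies 1 eq per mole → 525.8 mol.
(b) Mass: 525.8 mol × 84 g/mol = 44,170 g.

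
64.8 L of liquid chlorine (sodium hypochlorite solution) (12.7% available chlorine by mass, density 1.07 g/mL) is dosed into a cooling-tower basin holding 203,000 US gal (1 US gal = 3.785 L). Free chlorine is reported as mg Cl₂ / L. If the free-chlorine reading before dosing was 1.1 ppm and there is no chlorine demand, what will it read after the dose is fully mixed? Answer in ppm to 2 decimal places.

12.56 ppm

Volume: 203,000 US gal × 3.785 L/gal = 768,355 L.
Mass of solution: 64.8 L × 1000 mL/L × 1.07 g/mL = 69,340 g.
Available chlorine delivered: 69,340 g × 0.127 = 8806 g as Cl₂.
Concentration rise: 8806 g / 768,355 L = 11.46 mg/L = 11.46 ppm.
Final FC: 1.1 + 11.46 = 12.56 ppm.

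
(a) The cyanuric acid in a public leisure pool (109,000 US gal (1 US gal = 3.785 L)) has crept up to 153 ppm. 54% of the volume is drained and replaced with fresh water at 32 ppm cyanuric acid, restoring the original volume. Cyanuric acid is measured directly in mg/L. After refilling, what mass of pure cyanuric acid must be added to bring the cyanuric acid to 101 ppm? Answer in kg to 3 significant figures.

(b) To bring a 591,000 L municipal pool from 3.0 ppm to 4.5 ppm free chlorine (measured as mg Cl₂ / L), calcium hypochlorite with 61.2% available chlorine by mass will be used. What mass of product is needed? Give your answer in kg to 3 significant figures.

(a) 5.50 kg; (b) 1.45 kg

(a) Volume: 109,000 US gal × 3.785 L/gal = 412,565 L.
(a) After draining 54% and refilling: 153 × 0.46 + 32 × 0.54 = 87.66 ppm.
(a) Deficit to target: 101 − 87.66 = 13.34 mg/L.
(a) Mass: 13.34 mg/L × 412,565 L = 5504 g cyanuric acid.

(b) Chlorine deficit: 4.5 − 3.0 = 1.5 ppm = 1.5 mg/L as Cl₂.
(b) Cl₂ equivalent needed: 1.5 mg/L × 591,000 L = 886,500 mg = 886.5 g.
(b) Product at 61.2% available chlorine: 886.5 / 0.612 = 1449 g.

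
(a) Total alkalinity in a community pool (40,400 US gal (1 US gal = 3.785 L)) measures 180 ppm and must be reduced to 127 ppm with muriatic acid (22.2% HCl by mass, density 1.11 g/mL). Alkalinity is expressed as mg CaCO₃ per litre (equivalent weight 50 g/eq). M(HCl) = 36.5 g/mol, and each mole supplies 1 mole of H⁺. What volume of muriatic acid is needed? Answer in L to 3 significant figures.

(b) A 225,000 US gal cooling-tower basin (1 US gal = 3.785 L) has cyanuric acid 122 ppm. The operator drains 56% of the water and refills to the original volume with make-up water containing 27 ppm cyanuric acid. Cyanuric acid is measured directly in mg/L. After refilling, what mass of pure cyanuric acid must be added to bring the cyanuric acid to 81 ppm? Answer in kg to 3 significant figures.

(a) Volume: 40,400 US gal × 3.785 L/gal = 152,914 L.
(a) Alkalinity to neutralize: (180 − 127) = 53 mg/L as CaCO₃ × 152,914 L = 8104 g as CaCO₃.
(a) Equivalents of H⁺ required: 8104 ÷ 50 g/eq = 162.1 eq = 162.1 mol HCl.
(a) Mass of HCl: 162.1 × 36.5 = 5916 g.
(a) Mass of 22.2% solution: 5916 / 0.222 = 26,650 g.
(a) Volume: 26,650 g ÷ 1.11 g/mL = 24,010 mL.

(b) Volume: 225,000 US gal × 3.785 L/gal = 851,625 L.
(b) After draining 56% and refilling: 122 × 0.44 + 27 × 0.56 = 68.8 ppm.
(b) Deficit to target: 81 − 68.8 = 12.2 mg/L.
(b) Mass: 12.2 mg/L × 851,625 L = 10,390 g cyanuric acid.

(a) 24.0 L; (b) 10.4 kg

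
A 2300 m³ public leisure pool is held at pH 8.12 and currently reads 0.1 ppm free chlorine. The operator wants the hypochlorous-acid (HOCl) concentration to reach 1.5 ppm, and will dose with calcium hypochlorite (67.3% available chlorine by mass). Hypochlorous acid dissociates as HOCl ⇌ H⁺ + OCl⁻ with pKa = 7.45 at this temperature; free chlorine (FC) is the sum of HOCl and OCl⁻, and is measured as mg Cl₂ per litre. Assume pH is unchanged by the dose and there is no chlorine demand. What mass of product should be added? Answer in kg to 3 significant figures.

28.8 kg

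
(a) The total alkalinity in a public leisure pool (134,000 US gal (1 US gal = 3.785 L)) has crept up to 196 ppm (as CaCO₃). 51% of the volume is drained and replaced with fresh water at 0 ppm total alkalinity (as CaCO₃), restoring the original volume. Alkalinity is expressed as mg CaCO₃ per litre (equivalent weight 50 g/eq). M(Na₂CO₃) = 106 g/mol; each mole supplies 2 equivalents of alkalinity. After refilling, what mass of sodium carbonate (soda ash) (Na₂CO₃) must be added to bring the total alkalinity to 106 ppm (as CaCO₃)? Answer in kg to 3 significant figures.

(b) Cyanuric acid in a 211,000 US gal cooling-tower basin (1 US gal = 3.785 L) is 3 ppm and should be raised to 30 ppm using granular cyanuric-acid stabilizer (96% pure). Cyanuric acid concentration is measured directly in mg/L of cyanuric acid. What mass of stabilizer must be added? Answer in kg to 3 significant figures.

(a) 5.35 kg; (b) 22.5 kg

(a) Volume: 134,000 US gal × 3.785 L/gal = 507,190 L.
(a) After draining 51% and refilling: 196 × 0.49 + 0 × 0.51 = 96.04 ppm.
(a) Deficit to target: 106 − 96.04 = 9.96 mg/L.
(a) As CaCO₃: 9.96 mg/L × 507,190 L = 5052 g; ÷ 50 g/eq ÷ 2 = 50.52 mol Na₂CO₃.
(a) Mass: 50.52 × 106 = 5355 g.

(b) Volume: 211,000 US gal × 3.785 L/gal = 798,635 L.
(b) CYA to add: (30 − 3) = 27 mg/L × 798,635 L = 21,560 g cyanuric acid.
(b) At 96% purity: 21,560 / 0.96 = 22,460 g product.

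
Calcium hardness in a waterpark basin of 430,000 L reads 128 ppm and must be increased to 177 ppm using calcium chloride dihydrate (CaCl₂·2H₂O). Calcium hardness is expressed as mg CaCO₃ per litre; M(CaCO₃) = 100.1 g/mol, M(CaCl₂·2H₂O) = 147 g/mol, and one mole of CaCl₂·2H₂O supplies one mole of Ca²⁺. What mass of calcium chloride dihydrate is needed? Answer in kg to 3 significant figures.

Hardness to add: (177 − 128) = 49 mg/L as CaCO₃ × 430,000 L = 21,070 g as CaCO₃.
Moles of Ca²⁺ (1 mol Ca²⁺ ≡ 1 mol CaCO₃): 21,070 / 100.1 g/mol = 210.5 mol.
Mass of CaCl₂·2H₂O: 210.5 × 147 = 30,940 g.

30.9 kg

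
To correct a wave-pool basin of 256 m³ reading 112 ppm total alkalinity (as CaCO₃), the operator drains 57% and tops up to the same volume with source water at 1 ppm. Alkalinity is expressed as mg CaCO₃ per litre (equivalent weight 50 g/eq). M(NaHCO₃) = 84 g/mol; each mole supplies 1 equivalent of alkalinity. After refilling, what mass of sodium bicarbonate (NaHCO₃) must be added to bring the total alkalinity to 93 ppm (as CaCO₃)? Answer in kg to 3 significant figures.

Volume: 256 m³ = 256,000 L.
After draining 57% and refilling: 112 × 0.43 + 1 × 0.57 = 48.73 ppm.
Deficit to target: 93 − 48.73 = 44.27 mg/L.
As CaCO₃: 44.27 mg/L × 256,000 L = 11,330 g; ÷ 50 g/eq ÷ 1 = 226.7 mol NaHCO₃.
Mass: 226.7 × 84 = 19,040 g.

19.0 kg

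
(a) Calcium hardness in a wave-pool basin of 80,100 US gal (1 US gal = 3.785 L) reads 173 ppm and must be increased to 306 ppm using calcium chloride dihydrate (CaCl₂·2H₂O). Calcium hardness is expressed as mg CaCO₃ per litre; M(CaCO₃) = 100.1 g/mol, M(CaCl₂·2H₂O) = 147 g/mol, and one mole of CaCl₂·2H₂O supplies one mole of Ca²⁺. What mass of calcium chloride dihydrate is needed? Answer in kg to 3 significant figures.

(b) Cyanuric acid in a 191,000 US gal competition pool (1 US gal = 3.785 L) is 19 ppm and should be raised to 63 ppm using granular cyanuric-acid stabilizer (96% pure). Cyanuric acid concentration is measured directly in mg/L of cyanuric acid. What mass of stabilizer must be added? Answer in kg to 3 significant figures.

(a) 59.2 kg; (b) 33.1 kg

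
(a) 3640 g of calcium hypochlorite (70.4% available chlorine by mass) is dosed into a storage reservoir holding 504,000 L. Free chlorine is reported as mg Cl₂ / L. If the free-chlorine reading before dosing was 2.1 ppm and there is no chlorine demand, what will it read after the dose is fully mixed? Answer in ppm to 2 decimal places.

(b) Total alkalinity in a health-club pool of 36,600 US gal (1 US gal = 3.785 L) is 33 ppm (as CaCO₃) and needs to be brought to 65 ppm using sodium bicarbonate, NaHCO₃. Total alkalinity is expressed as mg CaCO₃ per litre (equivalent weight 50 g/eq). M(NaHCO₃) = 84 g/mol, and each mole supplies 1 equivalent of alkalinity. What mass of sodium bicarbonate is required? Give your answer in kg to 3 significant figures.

(a) 7.18 ppm; (b) 7.45 kg

(a) Available chlorine delivered: 3640 g × 0.704 = 2563 g as Cl₂.
(a) Concentration rise: 2563 g / 504,000 L = 5.084 mg/L = 5.08 ppm.
(a) Final FC: 2.1 + 5.08 = 7.18 ppm.

(b) Volume: 36,600 US gal × 3.785 L/gal = 138,531 L.
(b) Alkalinity to add: (65 − 33) = 32 mg/L as CaCO₃ × 138,531 L = 4433 g as CaCO₃.
(b) Equivalents: 4433 g ÷ 50 g/eq = 88.66 eq.
(b) NaHCO₃ supplies 1 eq per mole → 88.66 mol.
(b) Mass: 88.66 mol × 84 g/mol = 7447 g.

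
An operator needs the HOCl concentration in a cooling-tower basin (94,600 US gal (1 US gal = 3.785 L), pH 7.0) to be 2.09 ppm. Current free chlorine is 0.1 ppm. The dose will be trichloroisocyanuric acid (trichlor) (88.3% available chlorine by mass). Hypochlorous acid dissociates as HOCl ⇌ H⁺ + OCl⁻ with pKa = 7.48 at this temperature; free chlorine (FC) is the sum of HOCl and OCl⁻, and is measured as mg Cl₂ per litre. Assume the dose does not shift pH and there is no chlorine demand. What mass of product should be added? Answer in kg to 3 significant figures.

Volume: 94,600 US gal × 3.785 L/gal = 358,061 L.
[OCl⁻]/[HOCl] = 10^(pH − pKa) = 10^(7.0 − 7.48) = 0.3311; fraction as HOCl = 1/(1 + 0.3311) = 0.7512.
Free chlorine required for 2.09 ppm HOCl: 2.09 / 0.7512 = 2.782 ppm.
FC to add: 2.782 − 0.1 = 2.682 mg/L as Cl₂.
Cl₂ equivalent: 2.682 mg/L × 358,061 L = 960.3 g.
Product at 88.3% available Cl: 960.3 / 0.883 = 1088 g.

1.09 kg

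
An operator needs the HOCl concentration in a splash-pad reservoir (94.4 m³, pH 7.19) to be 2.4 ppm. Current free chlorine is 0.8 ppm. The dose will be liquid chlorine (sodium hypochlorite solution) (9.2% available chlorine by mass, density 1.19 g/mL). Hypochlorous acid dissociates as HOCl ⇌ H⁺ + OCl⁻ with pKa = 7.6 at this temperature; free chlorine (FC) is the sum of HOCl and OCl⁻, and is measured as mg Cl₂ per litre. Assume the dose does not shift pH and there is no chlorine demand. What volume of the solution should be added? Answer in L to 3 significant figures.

Volume: 94.4 m³ = 94,400 L.
[OCl⁻]/[HOCl] = 10^(pH − pKa) = 10^(7.19 − 7.6) = 0.389; fraction as HOCl = 1/(1 + 0.389) = 0.7199.
Free chlorine required for 2.4 ppm HOCl: 2.4 / 0.7199 = 3.334 ppm.
FC to add: 3.334 − 0.8 = 2.534 mg/L as Cl₂.
Cl₂ equivalent: 2.534 mg/L × 94,400 L = 239.2 g.
Product at 9.2% available Cl: 239.2 / 0.092 = 2600 g.
Volume: 2600 g ÷ 1.19 g/mL = 2185 mL.

2.18 L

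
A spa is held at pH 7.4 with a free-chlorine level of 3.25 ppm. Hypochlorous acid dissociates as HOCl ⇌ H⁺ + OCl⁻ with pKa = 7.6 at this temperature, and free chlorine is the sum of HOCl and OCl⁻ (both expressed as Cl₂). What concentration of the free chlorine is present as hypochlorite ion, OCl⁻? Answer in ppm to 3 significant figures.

1.26 ppm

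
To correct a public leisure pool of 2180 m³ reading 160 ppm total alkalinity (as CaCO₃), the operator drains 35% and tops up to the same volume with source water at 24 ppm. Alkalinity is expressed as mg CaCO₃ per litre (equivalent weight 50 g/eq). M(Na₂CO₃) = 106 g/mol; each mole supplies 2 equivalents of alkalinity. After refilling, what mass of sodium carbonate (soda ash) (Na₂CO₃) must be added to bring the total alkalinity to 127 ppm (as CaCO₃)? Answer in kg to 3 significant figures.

Volume: 2180 m³ = 2,180,000 L.
After draining 35% and refilling: 160 × 0.65 + 24 × 0.35 = 112.4 ppm.
Deficit to target: 127 − 112.4 = 14.6 mg/L.
As CaCO₃: 14.6 mg/L × 2,180,000 L = 31,830 g; ÷ 50 g/eq ÷ 2 = 318.3 mol Na₂CO₃.
Mass: 318.3 × 106 = 33,740 g.

33.7 kg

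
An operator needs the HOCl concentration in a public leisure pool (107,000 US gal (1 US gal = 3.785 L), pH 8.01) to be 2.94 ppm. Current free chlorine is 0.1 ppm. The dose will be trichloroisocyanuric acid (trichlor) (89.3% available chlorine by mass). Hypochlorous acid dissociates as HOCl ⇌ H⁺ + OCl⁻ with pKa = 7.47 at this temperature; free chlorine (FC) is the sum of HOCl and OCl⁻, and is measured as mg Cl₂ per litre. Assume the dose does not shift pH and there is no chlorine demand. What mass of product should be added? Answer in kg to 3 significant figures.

5.91 kg

Volume: 107,000 US gal × 3.785 L/gal = 404,995 L.
[OCl⁻]/[HOCl] = 10^(pH − pKa) = 10^(8.01 − 7.47) = 3.467; fraction as HOCl = 1/(1 + 3.467) = 0.2238.
Free chlorine required for 2.94 ppm HOCl: 2.94 / 0.2238 = 13.13 ppm.
FC to add: 13.13 − 0.1 = 13.03 mg/L as Cl₂.
Cl₂ equivalent: 13.03 mg/L × 404,995 L = 5279 g.
Product at 89.3% available Cl: 5279 / 0.893 = 5911 g.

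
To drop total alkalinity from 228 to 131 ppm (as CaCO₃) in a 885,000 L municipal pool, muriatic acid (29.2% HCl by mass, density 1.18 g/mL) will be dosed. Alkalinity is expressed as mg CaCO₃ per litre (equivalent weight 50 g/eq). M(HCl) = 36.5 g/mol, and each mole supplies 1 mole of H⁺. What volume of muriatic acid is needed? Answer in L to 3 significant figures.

182 L

Alkalinity to neutralize: (228 − 131) = 97 mg/L as CaCO₃ × 885,000 L = 85,840 g as CaCO₃.
Equivalents of H⁺ required: 85,840 ÷ 50 g/eq = 1717 eq = 1717 mol HCl.
Mass of HCl: 1717 × 36.5 = 62,670 g.
Mass of 29.2% solution: 62,670 / 0.292 = 214,600 g.
Volume: 214,600 g ÷ 1.18 g/mL = 181,900 mL.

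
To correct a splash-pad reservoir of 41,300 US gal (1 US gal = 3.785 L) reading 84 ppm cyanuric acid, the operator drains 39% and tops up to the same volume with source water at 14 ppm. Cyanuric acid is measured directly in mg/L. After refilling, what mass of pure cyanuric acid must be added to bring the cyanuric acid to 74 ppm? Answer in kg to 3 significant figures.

2.70 kg

Volume: 41,300 US gal × 3.785 L/gal = 156,320 L.
After draining 39% and refilling: 84 × 0.61 + 14 × 0.39 = 56.7 ppm.
Deficit to target: 74 − 56.7 = 17.3 mg/L.
Mass: 17.3 mg/L × 156,320 L = 2704 g cyanuric acid.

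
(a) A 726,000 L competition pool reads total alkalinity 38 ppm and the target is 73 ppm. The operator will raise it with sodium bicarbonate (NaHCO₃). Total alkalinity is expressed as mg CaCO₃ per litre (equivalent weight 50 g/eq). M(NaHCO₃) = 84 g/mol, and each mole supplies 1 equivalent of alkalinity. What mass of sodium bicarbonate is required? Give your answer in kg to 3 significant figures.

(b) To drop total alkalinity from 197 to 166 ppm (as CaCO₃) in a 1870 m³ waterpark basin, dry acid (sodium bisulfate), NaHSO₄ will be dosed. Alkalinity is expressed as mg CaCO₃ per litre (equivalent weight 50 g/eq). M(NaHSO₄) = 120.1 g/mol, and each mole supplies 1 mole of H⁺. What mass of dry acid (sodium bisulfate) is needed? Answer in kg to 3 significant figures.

(a) 42.7 kg; (b) 139 kg

(a) Alkalinity to add: (73 − 38) = 35 mg/L as CaCO₃ × 726,000 L = 25,410 g as CaCO₃.
(a) Equivalents: 25,410 g ÷ 50 g/eq = 508.2 eq.
(a) NaHCO₃ supplies 1 eq per mole → 508.2 mol.
(a) Mass: 508.2 mol × 84 g/mol = 42,690 g.

(b) Volume: 1870 m³ = 1,870,000 L.
(b) Alkalinity to neutralize: (197 − 166) = 31 mg/L as CaCO₃ × 1,870,000 L = 57,970 g as CaCO₃.
(b) Equivalents of H⁺ required: 57,970 ÷ 50 g/eq = 1159 eq = 1159 mol NaHSO₄.
(b) Mass of NaHSO₄: 1159 × 120.1 = 139,200 g.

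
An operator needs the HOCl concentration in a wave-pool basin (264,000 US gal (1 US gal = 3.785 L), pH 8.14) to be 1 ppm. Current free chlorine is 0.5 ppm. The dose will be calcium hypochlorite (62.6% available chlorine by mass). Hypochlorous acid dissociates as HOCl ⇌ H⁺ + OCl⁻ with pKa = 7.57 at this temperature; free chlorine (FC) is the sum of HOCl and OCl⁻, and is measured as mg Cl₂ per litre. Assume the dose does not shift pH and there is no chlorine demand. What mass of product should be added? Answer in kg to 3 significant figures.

6.73 kg

Volume: 264,000 US gal × 3.785 L/gal = 999,240 L.
[OCl⁻]/[HOCl] = 10^(pH − pKa) = 10^(8.14 − 7.57) = 3.715; fraction as HOCl = 1/(1 + 3.715) = 0.2121.
Free chlorine required for 1 ppm HOCl: 1 / 0.2121 = 4.715 ppm.
FC to add: 4.715 − 0.5 = 4.215 mg/L as Cl₂.
Cl₂ equivalent: 4.215 mg/L × 999,240 L = 4212 g.
Product at 62.6% available Cl: 4212 / 0.626 = 6729 g.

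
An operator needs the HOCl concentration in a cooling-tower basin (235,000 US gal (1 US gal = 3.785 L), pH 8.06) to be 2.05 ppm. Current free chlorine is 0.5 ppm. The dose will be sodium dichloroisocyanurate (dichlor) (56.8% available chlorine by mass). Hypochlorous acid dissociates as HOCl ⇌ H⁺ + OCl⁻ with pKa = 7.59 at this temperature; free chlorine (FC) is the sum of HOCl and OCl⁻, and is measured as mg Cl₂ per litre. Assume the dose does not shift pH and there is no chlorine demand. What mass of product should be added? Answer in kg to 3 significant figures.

11.9 kg

Volume: 235,000 US gal × 3.785 L/gal = 889,475 L.
[OCl⁻]/[HOCl] = 10^(pH − pKa) = 10^(8.06 − 7.59) = 2.951; fraction as HOCl = 1/(1 + 2.951) = 0.2531.
Free chlorine required for 2.05 ppm HOCl: 2.05 / 0.2531 = 8.1 ppm.
FC to add: 8.1 − 0.5 = 7.6 mg/L as Cl₂.
Cl₂ equivalent: 7.6 mg/L × 889,475 L = 6760 g.
Product at 56.8% available Cl: 6760 / 0.568 = 11,900 g.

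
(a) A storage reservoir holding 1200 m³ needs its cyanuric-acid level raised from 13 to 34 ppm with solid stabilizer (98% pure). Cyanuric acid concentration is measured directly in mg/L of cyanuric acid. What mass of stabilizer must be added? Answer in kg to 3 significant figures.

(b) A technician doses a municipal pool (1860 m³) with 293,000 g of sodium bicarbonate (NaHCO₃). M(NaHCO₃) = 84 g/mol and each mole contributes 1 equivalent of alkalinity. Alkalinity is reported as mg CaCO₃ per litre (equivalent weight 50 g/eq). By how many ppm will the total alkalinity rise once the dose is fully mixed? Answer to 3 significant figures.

(a) 25.7 kg; (b) 93.8 ppm

(a) Volume: 1200 m³ = 1,200,000 L.
(a) CYA to add: (34 − 13) = 21 mg/L × 1,200,000 L = 25,200 g cyanuric acid.
(a) At 98% purity: 25,200 / 0.98 = 25,710 g product.

(b) Volume: 1860 m³ = 1,860,000 L.
(b) Moles of NaHCO₃: 293,000 g ÷ 84 g/mol = 3488 mol → 3488 eq of alkalinity.
(b) As CaCO₃: 3488 eq × 50 g/eq = 174,400 g.
(b) Rise: 174,400 g / 1,860,000 L × 1000 = 93.77 mg/L.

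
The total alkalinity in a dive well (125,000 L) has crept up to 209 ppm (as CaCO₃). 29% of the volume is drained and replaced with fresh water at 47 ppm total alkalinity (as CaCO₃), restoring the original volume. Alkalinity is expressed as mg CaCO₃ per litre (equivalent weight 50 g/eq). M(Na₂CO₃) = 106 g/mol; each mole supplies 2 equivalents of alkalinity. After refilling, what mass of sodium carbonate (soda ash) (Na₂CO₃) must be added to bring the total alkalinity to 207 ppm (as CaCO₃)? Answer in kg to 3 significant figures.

5.96 kg

After draining 29% and refilling: 209 × 0.71 + 47 × 0.29 = 162.02 ppm.
Deficit to target: 207 − 162.02 = 44.98 mg/L.
As CaCO₃: 44.98 mg/L × 125,000 L = 5623 g; ÷ 50 g/eq ÷ 2 = 56.23 mol Na₂CO₃.
Mass: 56.23 × 106 = 5960 g.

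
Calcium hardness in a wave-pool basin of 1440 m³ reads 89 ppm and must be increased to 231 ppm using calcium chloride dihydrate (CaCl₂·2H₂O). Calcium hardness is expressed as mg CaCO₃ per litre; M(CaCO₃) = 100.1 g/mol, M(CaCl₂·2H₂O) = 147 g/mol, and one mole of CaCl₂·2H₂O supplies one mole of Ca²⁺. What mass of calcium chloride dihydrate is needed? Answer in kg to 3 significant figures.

Volume: 1440 m³ = 1,440,000 L.
Hardness to add: (231 − 89) = 142 mg/L as CaCO₃ × 1,440,000 L = 204,500 g as CaCO₃.
Moles of Ca²⁺ (1 mol Ca²⁺ ≡ 1 mol CaCO₃): 204,500 / 100.1 g/mol = 2043 mol.
Mass of CaCl₂·2H₂O: 2043 × 147 = 300,300 g.

300 kg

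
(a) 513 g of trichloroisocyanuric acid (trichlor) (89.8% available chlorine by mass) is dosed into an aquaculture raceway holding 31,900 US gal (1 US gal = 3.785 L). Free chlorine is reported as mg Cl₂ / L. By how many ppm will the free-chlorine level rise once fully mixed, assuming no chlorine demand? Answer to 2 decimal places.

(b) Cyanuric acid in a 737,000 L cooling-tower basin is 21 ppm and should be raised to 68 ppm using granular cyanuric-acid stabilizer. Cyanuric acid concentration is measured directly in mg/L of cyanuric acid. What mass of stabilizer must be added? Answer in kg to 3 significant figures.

(a) Volume: 31,900 US gal × 3.785 L/gal = 120,742 L.
(a) Available chlorine delivered: 513 g × 0.898 = 460.7 g as Cl₂.
(a) Concentration rise: 460.7 g / 120,742 L = 3.815 mg/L = 3.82 ppm.

(b) CYA to add: (68 − 21) = 47 mg/L × 737,000 L = 34,640 g cyanuric acid.

(a) 3.82 ppm; (b) 34.6 kg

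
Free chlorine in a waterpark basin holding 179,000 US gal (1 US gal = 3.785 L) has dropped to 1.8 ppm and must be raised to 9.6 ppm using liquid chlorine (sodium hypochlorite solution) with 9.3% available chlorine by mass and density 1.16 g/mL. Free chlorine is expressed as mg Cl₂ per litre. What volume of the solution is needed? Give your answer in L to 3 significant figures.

49.0 L

Volume: 179,000 US gal × 3.785 L/gal = 677,515 L.
Chlorine deficit: 9.6 − 1.8 = 7.8 ppm = 7.8 mg/L as Cl₂.
Cl₂ equivalent needed: 7.8 mg/L × 677,515 L = 5,285,000 mg = 5285 g.
Product at 9.3% available chlorine: 5285 / 0.093 = 56,820 g.
Volume at density 1.16 g/mL: 56,820 g ÷ 1.16 g/mL = 48,990 mL.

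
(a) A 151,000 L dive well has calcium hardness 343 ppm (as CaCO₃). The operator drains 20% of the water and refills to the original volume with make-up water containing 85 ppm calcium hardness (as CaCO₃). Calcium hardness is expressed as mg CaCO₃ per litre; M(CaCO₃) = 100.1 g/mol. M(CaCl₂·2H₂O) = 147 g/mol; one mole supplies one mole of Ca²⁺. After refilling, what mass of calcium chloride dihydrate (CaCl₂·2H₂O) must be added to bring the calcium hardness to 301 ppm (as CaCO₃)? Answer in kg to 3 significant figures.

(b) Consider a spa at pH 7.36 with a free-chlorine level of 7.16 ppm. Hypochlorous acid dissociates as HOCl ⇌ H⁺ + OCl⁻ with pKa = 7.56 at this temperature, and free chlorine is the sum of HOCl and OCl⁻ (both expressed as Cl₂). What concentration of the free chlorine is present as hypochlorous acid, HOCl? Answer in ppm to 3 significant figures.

(a) 2.13 kg; (b) 4.39 ppm

(a) After draining 20% and refilling: 343 × 0.80 + 85 × 0.20 = 291.4 ppm.
(a) Deficit to target: 301 − 291.4 = 9.6 mg/L.
(a) As CaCO₃: 9.6 mg/L × 151,000 L = 1450 g; ÷ 100.1 = 14.48 mol Ca²⁺.
(a) Mass: 14.48 × 147 = 2129 g.

(b) [OCl⁻]/[HOCl] = 10^(pH − pKa) = 10^(7.36 − 7.56) = 10^-0.20 = 0.631.
(b) Fraction as HOCl = 1 / (1 + 0.631) = 0.6131.
(b) HOCl = 0.6131 × 7.16 ppm = 4.39 ppm.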